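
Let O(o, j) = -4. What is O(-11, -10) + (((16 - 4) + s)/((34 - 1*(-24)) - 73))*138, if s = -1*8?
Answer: -204/5 ≈ -40.800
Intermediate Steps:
s = -8
O(-11, -10) + (((16 - 4) + s)/((34 - 1*(-24)) - 73))*138 = -4 + (((16 - 4) - 8)/((34 - 1*(-24)) - 73))*138 = -4 + ((12 - 8)/((34 + 24) - 73))*138 = -4 + (4/(58 - 73))*138 = -4 + (4/(-15))*138 = -4 + (4*(-1/15))*138 = -4 - 4/15*138 = -4 - 184/5 = -204/5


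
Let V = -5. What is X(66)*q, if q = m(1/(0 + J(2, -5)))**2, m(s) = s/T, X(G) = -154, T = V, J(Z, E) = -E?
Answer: -154/625 ≈ -0.24640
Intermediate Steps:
T = -5
m(s) = -s/5 (m(s) = s/(-5) = s*(-1/5) = -s/5)
q = 1/625 (q = (-1/(5*(0 - 1*(-5))))**2 = (-1/(5*(0 + 5)))**2 = (-1/5/5)**2 = (-1/5*1/5)**2 = (-1/25)**2 = 1/625 ≈ 0.0016000)
X(66)*q = -154*1/625 = -154/625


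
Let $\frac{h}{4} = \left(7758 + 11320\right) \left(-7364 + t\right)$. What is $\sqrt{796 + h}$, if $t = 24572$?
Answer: $2 \sqrt{328294423} \approx 36238.0$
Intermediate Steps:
$h = 1313176896$ ($h = 4 \left(7758 + 11320\right) \left(-7364 + 24572\right) = 4 \cdot 19078 \cdot 17208 = 4 \cdot 328294224 = 1313176896$)
$\sqrt{796 + h} = \sqrt{796 + 1313176896} = \sqrt{1313177692} = 2 \sqrt{328294423}$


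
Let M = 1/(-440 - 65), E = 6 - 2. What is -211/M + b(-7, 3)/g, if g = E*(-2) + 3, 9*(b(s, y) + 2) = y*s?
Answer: 1598338/15 ≈ 1.0656e+5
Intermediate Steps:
E = 4
b(s, y) = -2 + s*y/9 (b(s, y) = -2 + (y*s)/9 = -2 + (s*y)/9 = -2 + s*y/9)
g = -5 (g = 4*(-2) + 3 = -8 + 3 = -5)
M = -1/505 (M = 1/(-505) = -1/505 ≈ -0.0019802)
-211/M + b(-7, 3)/g = -211/(-1/505) + (-2 + (1/9)*(-7)*3)/(-5) = -211*(-505) + (-2 - 7/3)*(-1/5) = 106555 - 13/3*(-1/5) = 106555 + 13/15 = 1598338/15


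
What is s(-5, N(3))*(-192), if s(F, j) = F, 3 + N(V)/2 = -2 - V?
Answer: 960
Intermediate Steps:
N(V) = -10 - 2*V (N(V) = -6 + 2*(-2 - V) = -6 + (-4 - 2*V) = -10 - 2*V)
s(-5, N(3))*(-192) = -5*(-192) = 960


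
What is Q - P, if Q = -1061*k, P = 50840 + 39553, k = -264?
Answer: 189711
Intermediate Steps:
P = 90393
Q = 280104 (Q = -1061*(-264) = 280104)
Q - P = 280104 - 1*90393 = 280104 - 90393 = 189711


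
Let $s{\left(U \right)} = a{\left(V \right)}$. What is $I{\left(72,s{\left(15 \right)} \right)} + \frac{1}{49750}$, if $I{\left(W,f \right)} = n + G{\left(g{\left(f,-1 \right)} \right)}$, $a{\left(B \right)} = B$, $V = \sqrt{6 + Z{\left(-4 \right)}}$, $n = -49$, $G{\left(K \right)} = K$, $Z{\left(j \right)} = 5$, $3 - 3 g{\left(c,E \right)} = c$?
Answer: $- \frac{2387999}{49750} - \frac{\sqrt{11}}{3} \approx -49.106$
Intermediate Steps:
$g{\left(c,E \right)} = 1 - \frac{c}{3}$
$V = \sqrt{11}$ ($V = \sqrt{6 + 5} = \sqrt{11} \approx 3.3166$)
$s{\left(U \right)} = \sqrt{11}$
$I{\left(W,f \right)} = -48 - \frac{f}{3}$ ($I{\left(W,f \right)} = -49 - \left(-1 + \frac{f}{3}\right) = -48 - \frac{f}{3}$)
$I{\left(72,s{\left(15 \right)} \right)} + \frac{1}{49750} = \left(-48 - \frac{\sqrt{11}}{3}\right) + \frac{1}{49750} = - \frac{2387999}{49750} - \frac{\sqrt{11}}{3}$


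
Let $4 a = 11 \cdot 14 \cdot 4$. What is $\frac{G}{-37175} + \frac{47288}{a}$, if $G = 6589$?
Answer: $\frac{878458347}{2862475} \approx 306.89$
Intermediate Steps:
$a = 154$ ($a = \frac{11 \cdot 14 \cdot 4}{4} = \frac{154 \cdot 4}{4} = \frac{1}{4} \cdot 616 = 154$)
$\frac{G}{-37175} + \frac{47288}{a} = \frac{6589}{-37175} + \frac{47288}{154} = 6589 \left(- \frac{1}{37175}\right) + 47288 \cdot \frac{1}{154} = - \frac{6589}{37175} + \frac{23644}{77} = \frac{878458347}{2862475}$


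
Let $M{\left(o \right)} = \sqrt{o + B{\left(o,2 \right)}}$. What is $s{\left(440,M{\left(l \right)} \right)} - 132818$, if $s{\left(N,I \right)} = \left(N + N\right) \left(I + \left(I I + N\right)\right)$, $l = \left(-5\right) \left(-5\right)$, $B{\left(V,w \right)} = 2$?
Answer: $278142 + 2640 \sqrt{3} \approx 2.8271 \cdot 10^{5}$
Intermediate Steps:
$l = 25$
$M{\left(o \right)} = \sqrt{2 + o}$ ($M{\left(o \right)} = \sqrt{o + 2} = \sqrt{2 + o}$)
$s{\left(N,I \right)} = 2 N \left(I + N + I^{2}\right)$ ($s{\left(N,I \right)} = 2 N \left(I + \left(I^{2} + N\right)\right) = 2 N \left(I + \left(N + I^{2}\right)\right) = 2 N \left(I + N + I^{2}\right)$)
$s{\left(440,M{\left(l \right)} \right)} - 132818 = 2 \cdot 440 \left(\sqrt{2 + 25} + 440 + \left(\sqrt{2 + 25}\right)^{2}\right) - 132818 = 2 \cdot 440 \left(\sqrt{27} + 440 + \left(\sqrt{27}\right)^{2}\right) - 132818 = 2 \cdot 440 \left(3 \sqrt{3} + 440 + \left(3 \sqrt{3}\right)^{2}\right) - 132818 = 2 \cdot 440 \left(3 \sqrt{3} + 440 + 27\right) - 132818 = 2 \cdot 440 \left(467 + 3 \sqrt{3}\right) - 132818 = \left(410960 + 2640 \sqrt{3}\right) - 132818 = 278142 + 2640 \sqrt{3}$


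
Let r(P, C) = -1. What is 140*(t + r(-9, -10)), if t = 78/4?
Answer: 2590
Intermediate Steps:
t = 39/2 (t = 78*(¼) = 39/2 ≈ 19.500)
140*(t + r(-9, -10)) = 140*(39/2 - 1) = 140*(37/2) = 2590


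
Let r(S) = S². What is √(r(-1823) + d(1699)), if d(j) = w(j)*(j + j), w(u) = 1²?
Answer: √3326727 ≈ 1823.9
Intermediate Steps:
w(u) = 1
d(j) = 2*j (d(j) = 1*(j + j) = 1*(2*j) = 2*j)
√(r(-1823) + d(1699)) = √((-1823)² + 2*1699) = √(3323329 + 3398) = √3326727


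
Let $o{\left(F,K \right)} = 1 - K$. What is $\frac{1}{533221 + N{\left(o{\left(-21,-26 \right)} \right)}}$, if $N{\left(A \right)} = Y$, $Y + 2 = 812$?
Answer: $\frac{1}{534031} \approx 1.8726 \cdot 10^{-6}$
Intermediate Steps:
$Y = 810$ ($Y = -2 + 812 = 810$)
$N{\left(A \right)} = 810$
$\frac{1}{533221 + N{\left(o{\left(-21,-26 \right)} \right)}} = \frac{1}{533221 + 810} = \frac{1}{534031}$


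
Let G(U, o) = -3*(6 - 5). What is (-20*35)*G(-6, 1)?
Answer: 2100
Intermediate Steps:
G(U, o) = -3 (G(U, o) = -3*1 = -3)
(-20*35)*G(-6, 1) = -20*35*(-3) = -700*(-3) = 2100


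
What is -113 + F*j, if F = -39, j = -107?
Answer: 4060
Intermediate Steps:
-113 + F*j = -113 - 39*(-107) = -113 + 4173 = 4060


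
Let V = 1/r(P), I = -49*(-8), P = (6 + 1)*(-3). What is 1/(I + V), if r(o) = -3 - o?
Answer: 18/7057 ≈ 0.0025507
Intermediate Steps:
P = -21 (P = 7*(-3) = -21)
I = 392
V = 1/18 (V = 1/(-3 - 1*(-21)) = 1/(-3 + 21) = 1/18 ≈ 0.055556)
1/(I + V) = 1/(392 + 1/18) = 1/(7057/18) = 18/7057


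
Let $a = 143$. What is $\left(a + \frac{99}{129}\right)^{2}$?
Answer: $\frac{38217124}{1849} \approx 20669.0$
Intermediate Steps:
$\left(a + \frac{99}{129}\right)^{2} = \left(143 + \frac{99}{129}\right)^{2} = \left(143 + 99 \cdot \frac{1}{129}\right)^{2} = \left(143 + \frac{33}{43}\right)^{2} = \left(\frac{6182}{43}\right)^{2} = \frac{38217124}{1849}$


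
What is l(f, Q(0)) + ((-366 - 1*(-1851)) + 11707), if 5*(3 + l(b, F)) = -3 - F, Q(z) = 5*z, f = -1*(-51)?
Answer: 65942/5 ≈ 13188.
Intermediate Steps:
f = 51
l(b, F) = -18/5 - F/5 (l(b, F) = -3 + (-3 - F)/5 = -3 + (-⅗ - F/5) = -18/5 - F/5)
l(f, Q(0)) + ((-366 - 1*(-1851)) + 11707) = (-18/5 - 0) + ((-366 - 1*(-1851)) + 11707) = (-18/5 - ⅕*0) + ((-366 + 1851) + 11707) = (-18/5 + 0) + (1485 + 11707) = -18/5 + 13192 = 65942/5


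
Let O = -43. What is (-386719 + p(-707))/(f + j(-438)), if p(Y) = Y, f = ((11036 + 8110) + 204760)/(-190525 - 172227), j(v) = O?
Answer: 70269778176/7911121 ≈ 8882.4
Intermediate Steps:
j(v) = -43
f = -111953/181376 (f = (19146 + 204760)/(-362752) = 223906*(-1/362752) = -111953/181376 ≈ -0.61724)
(-386719 + p(-707))/(f + j(-438)) = (-386719 - 707)/(-111953/181376 - 43) = -387426/(-7911121/181376) = -387426*(-181376/7911121) = 70269778176/7911121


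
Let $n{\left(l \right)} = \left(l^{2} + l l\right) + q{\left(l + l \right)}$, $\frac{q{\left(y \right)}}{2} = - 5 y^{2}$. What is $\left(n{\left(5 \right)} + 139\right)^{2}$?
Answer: $657721$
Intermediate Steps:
$q{\left(y \right)} = - 10 y^{2}$ ($q{\left(y \right)} = 2 \left(- 5 y^{2}\right) = - 10 y^{2}$)
$n{\left(l \right)} = - 38 l^{2}$ ($n{\left(l \right)} = \left(l^{2} + l l\right) - 10 \left(l + l\right)^{2} = \left(l^{2} + l^{2}\right) - 10 \left(2 l\right)^{2} = 2 l^{2} - 10 \cdot 4 l^{2} = 2 l^{2} - 40 l^{2} = - 38 l^{2}$)
$\left(n{\left(5 \right)} + 139\right)^{2} = \left(- 38 \cdot 5^{2} + 139\right)^{2} = \left(\left(-38\right) 25 + 139\right)^{2} = \left(-950 + 139\right)^{2} = \left(-811\right)^{2} = 657721$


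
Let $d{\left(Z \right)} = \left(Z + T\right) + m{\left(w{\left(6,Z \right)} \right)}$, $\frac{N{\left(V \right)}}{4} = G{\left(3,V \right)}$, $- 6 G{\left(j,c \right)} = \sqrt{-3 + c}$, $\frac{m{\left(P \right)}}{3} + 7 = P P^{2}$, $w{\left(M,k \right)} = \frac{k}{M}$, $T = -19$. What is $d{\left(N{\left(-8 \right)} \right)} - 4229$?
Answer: $-4269 - \frac{151 i \sqrt{11}}{243} \approx -4269.0 - 2.0609 i$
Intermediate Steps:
$m{\left(P \right)} = -21 + 3 P^{3}$ ($m{\left(P \right)} = -21 + 3 P P^{2} = -21 + 3 P^{3}$)
$G{\left(j,c \right)} = - \frac{\sqrt{-3 + c}}{6}$
$N{\left(V \right)} = - \frac{2 \sqrt{-3 + V}}{3}$ ($N{\left(V \right)} = 4 \left(- \frac{\sqrt{-3 + V}}{6}\right) = - \frac{2 \sqrt{-3 + V}}{3}$)
$d{\left(Z \right)} = -40 + Z + \frac{Z^{3}}{72}$ ($d{\left(Z \right)} = \left(Z - 19\right) + \left(-21 + 3 \left(\frac{Z}{6}\right)^{3}\right) = \left(-19 + Z\right) + \left(-21 + 3 \left(Z \frac{1}{6}\right)^{3}\right) = \left(-19 + Z\right) + \left(-21 + 3 \left(\frac{Z}{6}\right)^{3}\right) = \left(-19 + Z\right) + \left(-21 + 3 \frac{Z^{3}}{216}\right) = \left(-19 + Z\right) + \left(-21 + \frac{Z^{3}}{72}\right) = -40 + Z + \frac{Z^{3}}{72}$)
$d{\left(N{\left(-8 \right)} \right)} - 4229 = \left(-40 - \frac{2 \sqrt{-3 - 8}}{3} + \frac{\left(- \frac{2 \sqrt{-3 - 8}}{3}\right)^{3}}{72}\right) - 4229 = \left(-40 - \frac{2 \sqrt{-11}}{3} + \frac{\left(- \frac{2 \sqrt{-11}}{3}\right)^{3}}{72}\right) - 4229 = \left(-40 - \frac{2 i \sqrt{11}}{3} + \frac{\left(- \frac{2 i \sqrt{11}}{3}\right)^{3}}{72}\right) - 4229 = \left(-40 - \frac{2 i \sqrt{11}}{3} + \frac{\frac{88}{27} i \sqrt{11}}{72}\right) - 4229 = \left(-40 - \frac{2 i \sqrt{11}}{3} + \frac{11 i \sqrt{11}}{243}\right) - 4229 = \left(-40 - \frac{151 i \sqrt{11}}{243}\right) - 4229 = -4269 - \frac{151 i \sqrt{11}}{243}$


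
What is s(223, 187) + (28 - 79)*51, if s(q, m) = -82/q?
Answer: -580105/223 ≈ -2601.4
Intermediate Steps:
s(223, 187) + (28 - 79)*51 = -82/223 + (28 - 79)*51 = -82*1/223 - 51*51 = -82/223 - 2601 = -580105/223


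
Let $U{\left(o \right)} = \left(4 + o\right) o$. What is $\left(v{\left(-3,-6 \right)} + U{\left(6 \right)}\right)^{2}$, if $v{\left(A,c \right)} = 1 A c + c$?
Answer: $5184$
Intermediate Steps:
$v{\left(A,c \right)} = c + A c$ ($v{\left(A,c \right)} = A c + c = c + A c$)
$U{\left(o \right)} = o \left(4 + o\right)$
$\left(v{\left(-3,-6 \right)} + U{\left(6 \right)}\right)^{2} = \left(- 6 \left(1 - 3\right) + 6 \left(4 + 6\right)\right)^{2} = \left(\left(-6\right) \left(-2\right) + 6 \cdot 10\right)^{2} = \left(12 + 60\right)^{2} = 72^{2} = 5184$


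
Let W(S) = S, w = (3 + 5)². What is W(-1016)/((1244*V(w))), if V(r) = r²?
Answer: -127/636928 ≈ -0.00019939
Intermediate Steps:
w = 64 (w = 8² = 64)
W(-1016)/((1244*V(w))) = -1016/(1244*64²) = -1016/(1244*4096) = -1016/5095424 = -1016*1/5095424 = -127/636928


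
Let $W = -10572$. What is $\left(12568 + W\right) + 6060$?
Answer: $8056$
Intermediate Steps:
$\left(12568 + W\right) + 6060 = \left(12568 - 10572\right) + 6060 = 1996 + 6060 = 8056$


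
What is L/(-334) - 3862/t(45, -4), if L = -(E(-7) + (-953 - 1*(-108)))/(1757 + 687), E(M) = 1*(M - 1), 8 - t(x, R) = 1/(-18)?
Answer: -56745756421/118362920 ≈ -479.42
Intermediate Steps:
t(x, R) = 145/18 (t(x, R) = 8 - 1/(-18) = 8 - 1*(-1/18) = 8 + 1/18 = 145/18)
E(M) = -1 + M (E(M) = 1*(-1 + M) = -1 + M)
L = 853/2444 (L = -((-1 - 7) + (-953 - 1*(-108)))/(1757 + 687) = -(-8 + (-953 + 108))/2444 = -(-8 - 845)/2444 = -(-853)/2444 = -1*(-853/2444) = 853/2444 ≈ 0.34902)
L/(-334) - 3862/t(45, -4) = (853/2444)/(-334) - 3862/145/18 = (853/2444)*(-1/334) - 3862*18/145 = -853/816296 - 69516/145 = -56745756421/118362920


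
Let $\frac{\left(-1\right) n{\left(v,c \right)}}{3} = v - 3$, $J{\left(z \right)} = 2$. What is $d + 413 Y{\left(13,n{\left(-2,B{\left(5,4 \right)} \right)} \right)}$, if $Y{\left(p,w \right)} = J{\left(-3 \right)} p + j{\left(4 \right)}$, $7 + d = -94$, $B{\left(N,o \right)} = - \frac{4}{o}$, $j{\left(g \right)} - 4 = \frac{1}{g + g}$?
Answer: $\frac{98725}{8} \approx 12341.0$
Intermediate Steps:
$j{\left(g \right)} = 4 + \frac{1}{2 g}$ ($j{\left(g \right)} = 4 + \frac{1}{g + g} = 4 + \frac{1}{2 g}$)
$n{\left(v,c \right)} = 9 - 3 v$ ($n{\left(v,c \right)} = - 3 \left(v - 3\right) = - 3 \left(-3 + v\right) = 9 - 3 v$)
$d = -101$ ($d = -7 - 94 = -101$)
$Y{\left(p,w \right)} = \frac{33}{8} + 2 p$ ($Y{\left(p,w \right)} = 2 p + \left(4 + \frac{1}{2 \cdot 4}\right) = 2 p + \left(4 + \frac{1}{2} \cdot \frac{1}{4}\right) = 2 p + \left(4 + \frac{1}{8}\right) = 2 p + \frac{33}{8} = \frac{33}{8} + 2 p$)
$d + 413 Y{\left(13,n{\left(-2,B{\left(5,4 \right)} \right)} \right)} = -101 + 413 \left(\frac{33}{8} + 2 \cdot 13\right) = -101 + 413 \left(\frac{33}{8} + 26\right) = -101 + 413 \cdot \frac{241}{8} = -101 + \frac{99533}{8} = \frac{98725}{8}$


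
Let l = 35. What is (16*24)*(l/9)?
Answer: 4480/3 ≈ 1493.3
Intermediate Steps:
(16*24)*(l/9) = (16*24)*(35/9) = 384*(35*(⅑)) = 384*(35/9) = 4480/3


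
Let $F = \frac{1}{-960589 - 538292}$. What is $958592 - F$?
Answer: $\frac{1436815335553}{1498881} \approx 9.5859 \cdot 10^{5}$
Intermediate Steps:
$F = - \frac{1}{1498881}$ ($F = \frac{1}{-960589 + \left(-2124838 + 1586546\right)} = \frac{1}{-960589 - 538292} = \frac{1}{-1498881} = - \frac{1}{1498881} \approx -6.6716 \cdot 10^{-7}$)
$958592 - F = 958592 - - \frac{1}{1498881} = 958592 + \frac{1}{1498881} = \frac{1436815335553}{1498881}$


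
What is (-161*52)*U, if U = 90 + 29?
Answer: -996268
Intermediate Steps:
U = 119
(-161*52)*U = -161*52*119 = -8372*119 = -996268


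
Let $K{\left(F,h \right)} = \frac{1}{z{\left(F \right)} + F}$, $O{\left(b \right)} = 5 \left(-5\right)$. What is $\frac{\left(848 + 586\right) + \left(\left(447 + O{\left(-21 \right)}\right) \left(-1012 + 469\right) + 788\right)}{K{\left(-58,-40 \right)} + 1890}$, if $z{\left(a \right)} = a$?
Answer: $- \frac{26323184}{219239} \approx -120.07$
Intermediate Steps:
$O{\left(b \right)} = -25$
$K{\left(F,h \right)} = \frac{1}{2 F}$ ($K{\left(F,h \right)} = \frac{1}{F + F} = \frac{1}{2 F}$)
$\frac{\left(848 + 586\right) + \left(\left(447 + O{\left(-21 \right)}\right) \left(-1012 + 469\right) + 788\right)}{K{\left(-58,-40 \right)} + 1890} = \frac{\left(848 + 586\right) + \left(\left(447 - 25\right) \left(-1012 + 469\right) + 788\right)}{\frac{1}{2 \left(-58\right)} + 1890} = \frac{1434 + \left(422 \left(-543\right) + 788\right)}{\frac{1}{2} \left(- \frac{1}{58}\right) + 1890} = \frac{1434 + \left(-229146 + 788\right)}{- \frac{1}{116} + 1890} = \frac{1434 - 228358}{\frac{219239}{116}} = \left(-226924\right) \frac{116}{219239} = - \frac{26323184}{219239}$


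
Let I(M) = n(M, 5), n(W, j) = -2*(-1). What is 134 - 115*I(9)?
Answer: -96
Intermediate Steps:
n(W, j) = 2
I(M) = 2
134 - 115*I(9) = 134 - 115*2 = 134 - 230 = -96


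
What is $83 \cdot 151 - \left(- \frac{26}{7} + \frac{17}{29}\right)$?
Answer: $\frac{2544834}{203} \approx 12536.0$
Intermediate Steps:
$83 \cdot 151 - \left(- \frac{26}{7} + \frac{17}{29}\right) = 12533 - - \frac{635}{203} = 12533 + \left(\frac{26}{7} - \frac{17}{29}\right) = 12533 + \frac{635}{203} = \frac{2544834}{203}$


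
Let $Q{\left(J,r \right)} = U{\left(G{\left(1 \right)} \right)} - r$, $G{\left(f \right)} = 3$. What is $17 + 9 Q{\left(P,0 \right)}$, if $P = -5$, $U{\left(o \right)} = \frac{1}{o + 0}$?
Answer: $20$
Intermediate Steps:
$U{\left(o \right)} = \frac{1}{o}$
$Q{\left(J,r \right)} = \frac{1}{3} - r$
$17 + 9 Q{\left(P,0 \right)} = 17 + 9 \left(\frac{1}{3} - 0\right) = 17 + 9 \left(\frac{1}{3} + 0\right) = 17 + 9 \cdot \frac{1}{3} = 17 + 3 = 20$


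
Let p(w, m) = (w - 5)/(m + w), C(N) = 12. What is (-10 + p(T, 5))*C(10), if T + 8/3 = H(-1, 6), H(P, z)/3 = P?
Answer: 72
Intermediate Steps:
H(P, z) = 3*P
T = -17/3 (T = -8/3 + 3*(-1) = -8/3 - 3 = -17/3 ≈ -5.6667)
p(w, m) = (-5 + w)/(m + w)
(-10 + p(T, 5))*C(10) = (-10 + (-5 - 17/3)/(5 - 17/3))*12 = (-10 - 32/3/(-⅔))*12 = (-10 - 3/2*(-32/3))*12 = (-10 + 16)*12 = 6*12 = 72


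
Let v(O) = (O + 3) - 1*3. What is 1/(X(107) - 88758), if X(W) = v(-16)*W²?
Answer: -1/271942 ≈ -3.6773e-6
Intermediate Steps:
v(O) = O (v(O) = (3 + O) - 3 = O)
X(W) = -16*W²
1/(X(107) - 88758) = 1/(-16*107² - 88758) = 1/(-16*11449 - 88758) = 1/(-183184 - 88758) = 1/(-271942) = -1/271942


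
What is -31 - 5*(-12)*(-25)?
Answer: -1531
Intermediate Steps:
-31 - 5*(-12)*(-25) = -31 + 60*(-25) = -31 - 1500 = -1531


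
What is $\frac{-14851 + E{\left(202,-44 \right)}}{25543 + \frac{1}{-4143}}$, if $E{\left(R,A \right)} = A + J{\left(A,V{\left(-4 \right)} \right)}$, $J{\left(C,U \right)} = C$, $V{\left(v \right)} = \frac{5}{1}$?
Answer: $- \frac{61892277}{105824648} \approx -0.58486$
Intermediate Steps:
$V{\left(v \right)} = 5$ ($V{\left(v \right)} = 5 \cdot 1 = 5$)
$E{\left(R,A \right)} = 2 A$ ($E{\left(R,A \right)} = A + A = 2 A$)
$\frac{-14851 + E{\left(202,-44 \right)}}{25543 + \frac{1}{-4143}} = \frac{-14851 + 2 \left(-44\right)}{25543 + \frac{1}{-4143}} = \frac{-14851 - 88}{25543 - \frac{1}{4143}} = - \frac{14939}{\frac{105824648}{4143}} = \left(-14939\right) \frac{4143}{105824648} = - \frac{61892277}{105824648}$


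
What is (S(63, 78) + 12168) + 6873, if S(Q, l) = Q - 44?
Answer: 19060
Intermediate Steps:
S(Q, l) = -44 + Q
(S(63, 78) + 12168) + 6873 = ((-44 + 63) + 12168) + 6873 = (19 + 12168) + 6873 = 12187 + 6873 = 19060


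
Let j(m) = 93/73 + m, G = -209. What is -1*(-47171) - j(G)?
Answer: 3458647/73 ≈ 47379.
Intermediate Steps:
j(m) = 93/73 + m (j(m) = 93*(1/73) + m = 93/73 + m)
-1*(-47171) - j(G) = -1*(-47171) - (93/73 - 209) = 47171 - 1*(-15164/73) = 47171 + 15164/73 = 3458647/73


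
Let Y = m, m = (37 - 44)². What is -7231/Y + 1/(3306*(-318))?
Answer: -1086001171/7359156 ≈ -147.57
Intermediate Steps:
m = 49 (m = (-7)² = 49)
Y = 49
-7231/Y + 1/(3306*(-318)) = -7231/49 + 1/(3306*(-318)) = -7231*1/49 + (1/3306)*(-1/318) = -1033/7 - 1/1051308 = -1086001171/7359156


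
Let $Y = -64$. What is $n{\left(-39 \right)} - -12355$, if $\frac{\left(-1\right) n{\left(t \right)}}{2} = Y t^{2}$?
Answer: $207043$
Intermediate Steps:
$n{\left(t \right)} = 128 t^{2}$ ($n{\left(t \right)} = - 2 \left(- 64 t^{2}\right) = 128 t^{2}$)
$n{\left(-39 \right)} - -12355 = 128 \left(-39\right)^{2} - -12355 = 128 \cdot 1521 + 12355 = 194688 + 12355 = 207043$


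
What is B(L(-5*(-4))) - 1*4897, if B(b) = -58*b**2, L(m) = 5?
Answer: -6347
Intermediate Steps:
B(L(-5*(-4))) - 1*4897 = -58*5**2 - 1*4897 = -58*25 - 4897 = -1450 - 4897 = -6347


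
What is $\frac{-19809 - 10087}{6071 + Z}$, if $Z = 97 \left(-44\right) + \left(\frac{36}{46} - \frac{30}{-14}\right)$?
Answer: $- \frac{2406628}{145377} \approx -16.554$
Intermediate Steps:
$Z = - \frac{686677}{161}$ ($Z = -4268 + \left(36 \cdot \frac{1}{46} - - \frac{15}{7}\right) = -4268 + \left(\frac{18}{23} + \frac{15}{7}\right) = -4268 + \frac{471}{161} = - \frac{686677}{161} \approx -4265.1$)
$\frac{-19809 - 10087}{6071 + Z} = \frac{-19809 - 10087}{6071 - \frac{686677}{161}} = - \frac{29896}{\frac{290754}{161}} = \left(-29896\right) \frac{161}{290754} = - \frac{2406628}{145377}$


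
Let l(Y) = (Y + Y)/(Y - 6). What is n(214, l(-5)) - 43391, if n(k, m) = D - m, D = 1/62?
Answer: -29593271/682 ≈ -43392.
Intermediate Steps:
D = 1/62 ≈ 0.016129
l(Y) = 2*Y/(-6 + Y) (l(Y) = (2*Y)/(-6 + Y) = 2*Y/(-6 + Y))
n(k, m) = 1/62 - m
n(214, l(-5)) - 43391 = (1/62 - 2*(-5)/(-6 - 5)) - 43391 = (1/62 - 2*(-5)/(-11)) - 43391 = (1/62 - 2*(-5)*(-1)/11) - 43391 = (1/62 - 1*10/11) - 43391 = (1/62 - 10/11) - 43391 = -609/682 - 43391 = -29593271/682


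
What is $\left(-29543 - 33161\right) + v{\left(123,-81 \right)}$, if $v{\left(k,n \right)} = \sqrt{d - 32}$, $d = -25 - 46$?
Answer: $-62704 + i \sqrt{103} \approx -62704.0 + 10.149 i$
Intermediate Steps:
$d = -71$ ($d = -25 - 46 = -71$)
$v{\left(k,n \right)} = i \sqrt{103}$ ($v{\left(k,n \right)} = \sqrt{-71 - 32} = \sqrt{-103} = i \sqrt{103}$)
$\left(-29543 - 33161\right) + v{\left(123,-81 \right)} = \left(-29543 - 33161\right) + i \sqrt{103} = -62704 + i \sqrt{103}$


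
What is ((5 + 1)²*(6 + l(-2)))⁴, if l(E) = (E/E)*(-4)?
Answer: 26873856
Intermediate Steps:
l(E) = -4 (l(E) = 1*(-4) = -4)
((5 + 1)²*(6 + l(-2)))⁴ = ((5 + 1)²*(6 - 4))⁴ = (6²*2)⁴ = (36*2)⁴ = 72⁴ = 26873856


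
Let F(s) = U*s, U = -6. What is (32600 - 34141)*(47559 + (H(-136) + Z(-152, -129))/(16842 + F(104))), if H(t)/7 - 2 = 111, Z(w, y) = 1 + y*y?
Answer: -132068715955/1802 ≈ -7.3290e+7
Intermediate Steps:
F(s) = -6*s
Z(w, y) = 1 + y²
H(t) = 791 (H(t) = 14 + 7*111 = 14 + 777 = 791)
(32600 - 34141)*(47559 + (H(-136) + Z(-152, -129))/(16842 + F(104))) = (32600 - 34141)*(47559 + (791 + (1 + (-129)²))/(16842 - 6*104)) = -1541*(47559 + (791 + (1 + 16641))/(16842 - 624)) = -1541*(47559 + (791 + 16642)/16218) = -1541*(47559 + 17433*(1/16218)) = -1541*(47559 + 1937/1802) = -1541*85703255/1802 = -132068715955/1802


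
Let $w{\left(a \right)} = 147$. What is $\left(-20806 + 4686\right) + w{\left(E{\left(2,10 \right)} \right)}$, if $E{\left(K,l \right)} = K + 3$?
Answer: $-15973$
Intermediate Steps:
$E{\left(K,l \right)} = 3 + K$
$\left(-20806 + 4686\right) + w{\left(E{\left(2,10 \right)} \right)} = \left(-20806 + 4686\right) + 147 = -16120 + 147 = -15973$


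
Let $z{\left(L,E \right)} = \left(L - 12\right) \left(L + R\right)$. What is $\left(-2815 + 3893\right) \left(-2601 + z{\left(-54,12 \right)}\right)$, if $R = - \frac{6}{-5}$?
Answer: $\frac{4763682}{5} \approx 9.5274 \cdot 10^{5}$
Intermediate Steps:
$R = \frac{6}{5}$ ($R = \left(-6\right) \left(- \frac{1}{5}\right) = \frac{6}{5} \approx 1.2$)
$z{\left(L,E \right)} = \left(-12 + L\right) \left(\frac{6}{5} + L\right)$ ($z{\left(L,E \right)} = \left(L - 12\right) \left(L + \frac{6}{5}\right) = \left(-12 + L\right) \left(\frac{6}{5} + L\right)$)
$\left(-2815 + 3893\right) \left(-2601 + z{\left(-54,12 \right)}\right) = \left(-2815 + 3893\right) \left(-2601 - \left(- \frac{2844}{5} - 2916\right)\right) = 1078 \left(-2601 + \left(- \frac{72}{5} + 2916 + \frac{2916}{5}\right)\right) = 1078 \left(-2601 + \frac{17424}{5}\right) = 1078 \cdot \frac{4419}{5} = \frac{4763682}{5}$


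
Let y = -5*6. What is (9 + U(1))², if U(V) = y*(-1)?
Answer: 1521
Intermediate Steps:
y = -30
U(V) = 30 (U(V) = -30*(-1) = 30)
(9 + U(1))² = (9 + 30)² = 39² = 1521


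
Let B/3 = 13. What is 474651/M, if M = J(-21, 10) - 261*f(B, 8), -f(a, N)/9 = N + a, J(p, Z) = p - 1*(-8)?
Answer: 474651/110390 ≈ 4.2998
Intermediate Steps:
B = 39 (B = 3*13 = 39)
J(p, Z) = 8 + p (J(p, Z) = p + 8 = 8 + p)
f(a, N) = -9*N - 9*a (f(a, N) = -9*(N + a) = -9*N - 9*a)
M = 110390 (M = (8 - 21) - 261*(-9*8 - 9*39) = -13 - 261*(-72 - 351) = -13 - 261*(-423) = -13 + 110403 = 110390)
474651/M = 474651/110390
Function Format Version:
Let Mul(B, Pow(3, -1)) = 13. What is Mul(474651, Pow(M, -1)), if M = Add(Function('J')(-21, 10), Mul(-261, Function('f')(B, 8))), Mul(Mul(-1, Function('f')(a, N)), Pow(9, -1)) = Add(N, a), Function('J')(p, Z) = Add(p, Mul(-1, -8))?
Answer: Rational(474651, 110390) ≈ 4.2998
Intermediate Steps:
B = 39 (B = Mul(3, 13) = 39)
Function('J')(p, Z) = Add(8, p) (Function('J')(p, Z) = Add(p, 8) = Add(8, p))
Function('f')(a, N) = Add(Mul(-9, N), Mul(-9, a)) (Function('f')(a, N) = Mul(-9, Add(N, a)) = Add(Mul(-9, N), Mul(-9, a)))
M = 110390 (M = Add(Add(8, -21), Mul(-261, Add(Mul(-9, 8), Mul(-9, 39)))) = Add(-13, Mul(-261, Add(-72, -351))) = Add(-13, Mul(-261, -423)) = Add(-13, 110403) = 110390)
Mul(474651, Pow(M, -1)) = Mul(474651, Pow(110390, -1)) = Mul(474651, Rational(1, 110390)) = Rational(474651, 110390)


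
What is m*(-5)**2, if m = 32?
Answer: 800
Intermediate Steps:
m*(-5)**2 = 32*(-5)**2 = 32*25 = 800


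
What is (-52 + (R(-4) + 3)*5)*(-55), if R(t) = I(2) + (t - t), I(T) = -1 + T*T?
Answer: 1210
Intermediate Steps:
I(T) = -1 + T²
R(t) = 3 (R(t) = (-1 + 2²) + (t - t) = (-1 + 4) + 0 = 3 + 0 = 3)
(-52 + (R(-4) + 3)*5)*(-55) = (-52 + (3 + 3)*5)*(-55) = (-52 + 6*5)*(-55) = (-52 + 30)*(-55) = -22*(-55) = 1210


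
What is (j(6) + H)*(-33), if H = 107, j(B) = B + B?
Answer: -3927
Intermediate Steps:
j(B) = 2*B
(j(6) + H)*(-33) = (2*6 + 107)*(-33) = (12 + 107)*(-33) = 119*(-33) = -3927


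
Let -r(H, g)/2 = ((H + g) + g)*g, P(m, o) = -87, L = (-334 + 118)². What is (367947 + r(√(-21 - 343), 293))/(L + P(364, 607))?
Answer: 24551/46569 - 1172*I*√91/46569 ≈ 0.5272 - 0.24008*I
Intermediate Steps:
L = 46656 (L = (-216)² = 46656)
r(H, g) = -2*g*(H + 2*g) (r(H, g) = -2*((H + g) + g)*g = -2*(H + 2*g)*g = -2*g*(H + 2*g))
(367947 + r(√(-21 - 343), 293))/(L + P(364, 607)) = (367947 - 2*293*(√(-21 - 343) + 2*293))/(46656 - 87) = (367947 - 2*293*(√(-364) + 586))/46569 = (367947 - 2*293*(2*I*√91 + 586))*(1/46569) = (367947 - 2*293*(586 + 2*I*√91))*(1/46569) = (367947 + (-343396 - 1172*I*√91))*(1/46569) = (24551 - 1172*I*√91)*(1/46569) = 24551/46569 - 1172*I*√91/46569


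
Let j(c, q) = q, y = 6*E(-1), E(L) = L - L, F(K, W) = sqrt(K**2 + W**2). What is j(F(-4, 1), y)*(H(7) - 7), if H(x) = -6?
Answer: 0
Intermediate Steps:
E(L) = 0
y = 0 (y = 6*0 = 0)
j(F(-4, 1), y)*(H(7) - 7) = 0*(-6 - 7) = 0*(-13) = 0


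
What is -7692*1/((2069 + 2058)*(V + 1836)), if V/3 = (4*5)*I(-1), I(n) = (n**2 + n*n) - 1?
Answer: -641/652066 ≈ -0.00098303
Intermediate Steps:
I(n) = -1 + 2*n**2 (I(n) = (n**2 + n**2) - 1 = 2*n**2 - 1 = -1 + 2*n**2)
V = 60 (V = 3*((4*5)*(-1 + 2*(-1)**2)) = 3*(20*(-1 + 2*1)) = 3*(20*(-1 + 2)) = 3*(20*1) = 3*20 = 60)
-7692*1/((2069 + 2058)*(V + 1836)) = -7692*1/((60 + 1836)*(2069 + 2058)) = -7692/(4127*1896) = -7692/7824792 = -7692*1/7824792 = -641/652066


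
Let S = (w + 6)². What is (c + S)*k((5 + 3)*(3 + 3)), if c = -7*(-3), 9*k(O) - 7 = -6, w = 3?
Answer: 34/3 ≈ 11.333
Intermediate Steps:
k(O) = ⅑ (k(O) = 7/9 + (⅑)*(-6) = 7/9 - ⅔ = ⅑)
c = 21
S = 81 (S = (3 + 6)² = 9² = 81)
(c + S)*k((5 + 3)*(3 + 3)) = (21 + 81)*(⅑) = 102*(⅑) = 34/3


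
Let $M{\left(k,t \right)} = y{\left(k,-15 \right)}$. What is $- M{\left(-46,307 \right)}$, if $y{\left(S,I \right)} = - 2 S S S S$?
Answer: $8954912$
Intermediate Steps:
$y{\left(S,I \right)} = - 2 S^{4}$ ($y{\left(S,I \right)} = - 2 S^{2} S S = - 2 S^{3} S = - 2 S^{4}$)
$M{\left(k,t \right)} = - 2 k^{4}$
$- M{\left(-46,307 \right)} = - \left(-2\right) \left(-46\right)^{4} = - \left(-2\right) 4477456 = \left(-1\right) \left(-8954912\right) = 8954912$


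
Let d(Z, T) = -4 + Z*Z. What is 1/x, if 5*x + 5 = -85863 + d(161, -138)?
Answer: -5/59951 ≈ -8.3401e-5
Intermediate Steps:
d(Z, T) = -4 + Z²
x = -59951/5 (x = -1 + (-85863 + (-4 + 161²))/5 = -1 + (-85863 + (-4 + 25921))/5 = -1 + (-85863 + 25917)/5 = -1 + (⅕)*(-59946) = -1 - 59946/5 = -59951/5 ≈ -11990.)
1/x = 1/(-59951/5) = -5/59951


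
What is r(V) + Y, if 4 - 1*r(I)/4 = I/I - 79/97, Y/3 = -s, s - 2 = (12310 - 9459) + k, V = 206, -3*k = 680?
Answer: -762783/97 ≈ -7863.7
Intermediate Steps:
k = -680/3 (k = -1/3*680 = -680/3 ≈ -226.67)
s = 7879/3 (s = 2 + ((12310 - 9459) - 680/3) = 2 + (2851 - 680/3) = 2 + 7873/3 = 7879/3 ≈ 2626.3)
Y = -7879 (Y = 3*(-1*7879/3) = 3*(-7879/3) = -7879)
r(I) = 1480/97 (r(I) = 16 - 4*(I/I - 79/97) = 16 - 4*(1 - 79*1/97) = 16 - 4*(1 - 79/97) = 16 - 4*18/97 = 16 - 72/97 = 1480/97)
r(V) + Y = 1480/97 - 7879 = -762783/97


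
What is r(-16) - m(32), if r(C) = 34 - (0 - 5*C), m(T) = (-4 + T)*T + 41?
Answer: -983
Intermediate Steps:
m(T) = 41 + T*(-4 + T) (m(T) = T*(-4 + T) + 41 = 41 + T*(-4 + T))
r(C) = 34 + 5*C (r(C) = 34 - (-5)*C = 34 + 5*C)
r(-16) - m(32) = (34 + 5*(-16)) - (41 + 32² - 4*32) = (34 - 80) - (41 + 1024 - 128) = -46 - 1*937 = -46 - 937 = -983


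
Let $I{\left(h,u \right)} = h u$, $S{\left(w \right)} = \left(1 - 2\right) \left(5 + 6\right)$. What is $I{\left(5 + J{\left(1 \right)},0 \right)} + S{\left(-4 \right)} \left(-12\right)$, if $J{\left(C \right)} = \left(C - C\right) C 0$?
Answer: $132$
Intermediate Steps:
$S{\left(w \right)} = -11$ ($S{\left(w \right)} = \left(-1\right) 11 = -11$)
$J{\left(C \right)} = 0$ ($J{\left(C \right)} = 0 C 0 = 0 \cdot 0 = 0$)
$I{\left(5 + J{\left(1 \right)},0 \right)} + S{\left(-4 \right)} \left(-12\right) = \left(5 + 0\right) 0 - -132 = 5 \cdot 0 + 132 = 0 + 132 = 132$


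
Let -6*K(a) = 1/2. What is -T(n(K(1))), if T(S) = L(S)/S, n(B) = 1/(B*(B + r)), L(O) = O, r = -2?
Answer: -1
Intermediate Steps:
K(a) = -1/12 (K(a) = -⅙/2 = -⅙*½ = -1/12)
n(B) = 1/(B*(-2 + B)) (n(B) = 1/(B*(B - 2)) = 1/(B*(-2 + B)))
T(S) = 1 (T(S) = S/S = 1)
-T(n(K(1))) = -1*1 = -1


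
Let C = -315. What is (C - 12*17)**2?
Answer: 269361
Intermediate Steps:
(C - 12*17)**2 = (-315 - 12*17)**2 = (-315 - 204)**2 = (-519)**2 = 269361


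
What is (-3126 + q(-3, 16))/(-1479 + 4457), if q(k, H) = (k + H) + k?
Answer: -1558/1489 ≈ -1.0463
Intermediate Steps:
q(k, H) = H + 2*k (q(k, H) = (H + k) + k = H + 2*k)
(-3126 + q(-3, 16))/(-1479 + 4457) = (-3126 + (16 + 2*(-3)))/(-1479 + 4457) = (-3126 + (16 - 6))/2978 = (-3126 + 10)*(1/2978) = -3116*1/2978 = -1558/1489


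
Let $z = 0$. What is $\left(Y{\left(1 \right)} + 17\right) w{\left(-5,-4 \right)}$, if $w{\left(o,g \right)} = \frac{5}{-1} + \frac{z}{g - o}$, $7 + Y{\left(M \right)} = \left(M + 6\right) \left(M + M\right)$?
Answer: $-120$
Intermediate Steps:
$Y{\left(M \right)} = -7 + 2 M \left(6 + M\right)$ ($Y{\left(M \right)} = -7 + \left(M + 6\right) \left(M + M\right) = -7 + \left(6 + M\right) 2 M = -7 + 2 M \left(6 + M\right)$)
$w{\left(o,g \right)} = -5$ ($w{\left(o,g \right)} = \frac{5}{-1} + \frac{0}{g - o} = 5 \left(-1\right) + 0 = -5 + 0 = -5$)
$\left(Y{\left(1 \right)} + 17\right) w{\left(-5,-4 \right)} = \left(\left(-7 + 2 \cdot 1^{2} + 12 \cdot 1\right) + 17\right) \left(-5\right) = \left(\left(-7 + 2 \cdot 1 + 12\right) + 17\right) \left(-5\right) = \left(\left(-7 + 2 + 12\right) + 17\right) \left(-5\right) = \left(7 + 17\right) \left(-5\right) = 24 \left(-5\right) = -120$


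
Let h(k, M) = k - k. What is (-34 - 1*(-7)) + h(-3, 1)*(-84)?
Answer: -27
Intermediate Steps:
h(k, M) = 0
(-34 - 1*(-7)) + h(-3, 1)*(-84) = (-34 - 1*(-7)) + 0*(-84) = (-34 + 7) + 0 = -27 + 0 = -27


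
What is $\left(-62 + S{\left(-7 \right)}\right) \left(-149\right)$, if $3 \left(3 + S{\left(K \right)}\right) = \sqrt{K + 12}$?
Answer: $9685 - \frac{149 \sqrt{5}}{3} \approx 9573.9$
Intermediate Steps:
$S{\left(K \right)} = -3 + \frac{\sqrt{12 + K}}{3}$ ($S{\left(K \right)} = -3 + \frac{\sqrt{K + 12}}{3} = -3 + \frac{\sqrt{12 + K}}{3}$)
$\left(-62 + S{\left(-7 \right)}\right) \left(-149\right) = \left(-62 - \left(3 - \frac{\sqrt{12 - 7}}{3}\right)\right) \left(-149\right) = \left(-62 - \left(3 - \frac{\sqrt{5}}{3}\right)\right) \left(-149\right) = \left(-65 + \frac{\sqrt{5}}{3}\right) \left(-149\right) = 9685 - \frac{149 \sqrt{5}}{3}$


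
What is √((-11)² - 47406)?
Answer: 7*I*√965 ≈ 217.45*I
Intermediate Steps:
√((-11)² - 47406) = √(121 - 47406) = √(-47285) = 7*I*√965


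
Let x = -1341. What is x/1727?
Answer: -1341/1727 ≈ -0.77649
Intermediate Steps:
x/1727 = -1341/1727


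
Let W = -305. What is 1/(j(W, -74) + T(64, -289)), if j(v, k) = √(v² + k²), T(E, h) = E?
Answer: -64/94405 + √98501/94405 ≈ 0.0026466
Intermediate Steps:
j(v, k) = √(k² + v²)
1/(j(W, -74) + T(64, -289)) = 1/(√((-74)² + (-305)²) + 64) = 1/(√(5476 + 93025) + 64) = 1/(√98501 + 64) = 1/(64 + √98501)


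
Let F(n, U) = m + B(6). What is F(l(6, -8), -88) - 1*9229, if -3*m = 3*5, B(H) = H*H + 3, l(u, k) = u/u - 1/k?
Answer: -9195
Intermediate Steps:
l(u, k) = 1 - 1/k
B(H) = 3 + H**2 (B(H) = H**2 + 3 = 3 + H**2)
m = -5 ≈ -5.0000
F(n, U) = 34 (F(n, U) = -5 + (3 + 6**2) = -5 + (3 + 36) = -5 + 39 = 34)
F(l(6, -8), -88) - 1*9229 = 34 - 1*9229 = 34 - 9229 = -9195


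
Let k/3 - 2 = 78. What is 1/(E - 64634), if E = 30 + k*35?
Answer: -1/56204 ≈ -1.7792e-5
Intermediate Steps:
k = 240 (k = 6 + 3*78 = 6 + 234 = 240)
E = 8430 (E = 30 + 240*35 = 30 + 8400 = 8430)
1/(E - 64634) = 1/(8430 - 64634) = 1/(-56204) = -1/56204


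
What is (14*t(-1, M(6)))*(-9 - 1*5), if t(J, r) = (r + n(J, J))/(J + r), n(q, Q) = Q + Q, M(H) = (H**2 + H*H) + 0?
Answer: -13720/71 ≈ -193.24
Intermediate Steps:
M(H) = 2*H**2 (M(H) = (H**2 + H**2) + 0 = 2*H**2 + 0 = 2*H**2)
n(q, Q) = 2*Q
t(J, r) = (r + 2*J)/(J + r)
(14*t(-1, M(6)))*(-9 - 1*5) = (14*((2*6**2 + 2*(-1))/(-1 + 2*6**2)))*(-9 - 1*5) = (14*((2*36 - 2)/(-1 + 2*36)))*(-9 - 5) = (14*((72 - 2)/(-1 + 72)))*(-14) = (14*(70/71))*(-14) = (980/71)*(-14) = -13720/71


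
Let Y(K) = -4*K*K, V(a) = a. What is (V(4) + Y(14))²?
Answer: 608400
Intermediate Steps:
Y(K) = -4*K²
(V(4) + Y(14))² = (4 - 4*14²)² = (4 - 4*196)² = (4 - 784)² = (-780)² = 608400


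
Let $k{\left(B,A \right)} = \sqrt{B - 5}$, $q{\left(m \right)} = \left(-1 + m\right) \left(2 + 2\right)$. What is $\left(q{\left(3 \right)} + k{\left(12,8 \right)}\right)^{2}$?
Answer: $\left(8 + \sqrt{7}\right)^{2} \approx 113.33$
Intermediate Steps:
$q{\left(m \right)} = -4 + 4 m$ ($q{\left(m \right)} = \left(-1 + m\right) 4 = -4 + 4 m$)
$k{\left(B,A \right)} = \sqrt{-5 + B}$
$\left(q{\left(3 \right)} + k{\left(12,8 \right)}\right)^{2} = \left(\left(-4 + 4 \cdot 3\right) + \sqrt{-5 + 12}\right)^{2} = \left(\left(-4 + 12\right) + \sqrt{7}\right)^{2} = \left(8 + \sqrt{7}\right)^{2}$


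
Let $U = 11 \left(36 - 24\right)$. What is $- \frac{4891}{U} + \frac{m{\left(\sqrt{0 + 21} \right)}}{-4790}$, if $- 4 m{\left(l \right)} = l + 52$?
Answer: $- \frac{11713087}{316140} + \frac{\sqrt{21}}{19160} \approx -37.05$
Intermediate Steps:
$m{\left(l \right)} = -13 - \frac{l}{4}$ ($m{\left(l \right)} = - \frac{l + 52}{4} = - \frac{52 + l}{4} = -13 - \frac{l}{4}$)
$U = 132$ ($U = 11 \cdot 12 = 132$)
$- \frac{4891}{U} + \frac{m{\left(\sqrt{0 + 21} \right)}}{-4790} = - \frac{4891}{132} + \frac{-13 - \frac{\sqrt{0 + 21}}{4}}{-4790} = \left(-4891\right) \frac{1}{132} + \left(-13 - \frac{\sqrt{21}}{4}\right) \left(- \frac{1}{4790}\right) = - \frac{4891}{132} + \left(\frac{13}{4790} + \frac{\sqrt{21}}{19160}\right) = - \frac{11713087}{316140} + \frac{\sqrt{21}}{19160}$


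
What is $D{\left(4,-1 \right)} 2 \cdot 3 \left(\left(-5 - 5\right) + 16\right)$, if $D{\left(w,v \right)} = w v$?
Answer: $-144$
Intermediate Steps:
$D{\left(w,v \right)} = v w$
$D{\left(4,-1 \right)} 2 \cdot 3 \left(\left(-5 - 5\right) + 16\right) = \left(-1\right) 4 \cdot 2 \cdot 3 \left(\left(-5 - 5\right) + 16\right) = \left(-4\right) 2 \cdot 3 \left(-10 + 16\right) = \left(-8\right) 3 \cdot 6 = \left(-24\right) 6 = -144$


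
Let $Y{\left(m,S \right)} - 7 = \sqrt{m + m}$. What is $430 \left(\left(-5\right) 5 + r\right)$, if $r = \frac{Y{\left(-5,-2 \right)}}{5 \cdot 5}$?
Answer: $- \frac{53148}{5} + \frac{86 i \sqrt{10}}{5} \approx -10630.0 + 54.391 i$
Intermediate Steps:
$Y{\left(m,S \right)} = 7 + \sqrt{2} \sqrt{m}$ ($Y{\left(m,S \right)} = 7 + \sqrt{m + m} = 7 + \sqrt{2 m} = 7 + \sqrt{2} \sqrt{m}$)
$r = \frac{7}{25} + \frac{i \sqrt{10}}{25}$ ($r = \frac{7 + \sqrt{2} \sqrt{-5}}{5 \cdot 5} = \frac{7 + \sqrt{2} i \sqrt{5}}{25} = \left(7 + i \sqrt{10}\right) \frac{1}{25} = \frac{7}{25} + \frac{i \sqrt{10}}{25} \approx 0.28 + 0.12649 i$)
$430 \left(\left(-5\right) 5 + r\right) = 430 \left(\left(-5\right) 5 + \left(\frac{7}{25} + \frac{i \sqrt{10}}{25}\right)\right) = 430 \left(-25 + \left(\frac{7}{25} + \frac{i \sqrt{10}}{25}\right)\right) = 430 \left(- \frac{618}{25} + \frac{i \sqrt{10}}{25}\right) = - \frac{53148}{5} + \frac{86 i \sqrt{10}}{5}$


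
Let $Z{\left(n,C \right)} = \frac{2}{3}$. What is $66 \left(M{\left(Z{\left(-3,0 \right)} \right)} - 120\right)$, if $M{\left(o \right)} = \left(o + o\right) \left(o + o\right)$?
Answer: $- \frac{23408}{3} \approx -7802.7$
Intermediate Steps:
$Z{\left(n,C \right)} = \frac{2}{3}$ ($Z{\left(n,C \right)} = 2 \cdot \frac{1}{3} = \frac{2}{3}$)
$M{\left(o \right)} = 4 o^{2}$ ($M{\left(o \right)} = 2 o 2 o = 4 o^{2}$)
$66 \left(M{\left(Z{\left(-3,0 \right)} \right)} - 120\right) = 66 \left(4 \left(\frac{2}{3}\right)^{2} - 120\right) = 66 \left(4 \cdot \frac{4}{9} - 120\right) = 66 \left(\frac{16}{9} - 120\right) = 66 \left(- \frac{1064}{9}\right) = - \frac{23408}{3}$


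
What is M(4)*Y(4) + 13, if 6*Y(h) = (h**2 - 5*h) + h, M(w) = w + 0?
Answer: 13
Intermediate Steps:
M(w) = w
Y(h) = -2*h/3 + h**2/6 (Y(h) = ((h**2 - 5*h) + h)/6 = (h**2 - 4*h)/6 = -2*h/3 + h**2/6)
M(4)*Y(4) + 13 = 4*((1/6)*4*(-4 + 4)) + 13 = 4*((1/6)*4*0) + 13 = 4*0 + 13 = 0 + 13 = 13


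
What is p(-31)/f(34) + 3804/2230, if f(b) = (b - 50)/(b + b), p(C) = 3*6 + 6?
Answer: -111828/1115 ≈ -100.29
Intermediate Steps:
p(C) = 24 (p(C) = 18 + 6 = 24)
f(b) = (-50 + b)/(2*b) (f(b) = (-50 + b)/((2*b)) = (-50 + b)*(1/(2*b)) = (-50 + b)/(2*b))
p(-31)/f(34) + 3804/2230 = 24/(((1/2)*(-50 + 34)/34)) + 3804/2230 = 24/(((1/2)*(1/34)*(-16))) + 3804*(1/2230) = 24/(-4/17) + 1902/1115 = 24*(-17/4) + 1902/1115 = -102 + 1902/1115 = -111828/1115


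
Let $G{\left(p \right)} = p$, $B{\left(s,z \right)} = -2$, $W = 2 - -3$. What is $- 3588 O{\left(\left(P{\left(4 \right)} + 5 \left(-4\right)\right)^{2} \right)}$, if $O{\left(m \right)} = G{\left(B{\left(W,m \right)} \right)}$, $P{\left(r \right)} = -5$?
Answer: $7176$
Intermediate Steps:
$W = 5$ ($W = 2 + 3 = 5$)
$O{\left(m \right)} = -2$
$- 3588 O{\left(\left(P{\left(4 \right)} + 5 \left(-4\right)\right)^{2} \right)} = \left(-3588\right) \left(-2\right) = 7176$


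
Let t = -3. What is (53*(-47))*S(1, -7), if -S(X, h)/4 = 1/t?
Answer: -9964/3 ≈ -3321.3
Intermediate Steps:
S(X, h) = 4/3 (S(X, h) = -4/(-3) = -4*(-1/3) = 4/3)
(53*(-47))*S(1, -7) = (53*(-47))*(4/3) = -2491*4/3 = -9964/3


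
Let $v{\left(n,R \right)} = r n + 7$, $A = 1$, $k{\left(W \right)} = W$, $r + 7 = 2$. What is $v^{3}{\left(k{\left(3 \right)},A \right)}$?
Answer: $-512$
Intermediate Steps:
$r = -5$ ($r = -7 + 2 = -5$)
$v{\left(n,R \right)} = 7 - 5 n$ ($v{\left(n,R \right)} = - 5 n + 7 = 7 - 5 n$)
$v^{3}{\left(k{\left(3 \right)},A \right)} = \left(7 - 15\right)^{3} = \left(-8\right)^{3} = -512$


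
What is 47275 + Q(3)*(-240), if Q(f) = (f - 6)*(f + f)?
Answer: 51595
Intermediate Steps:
Q(f) = 2*f*(-6 + f) (Q(f) = (-6 + f)*(2*f) = 2*f*(-6 + f))
47275 + Q(3)*(-240) = 47275 + (2*3*(-6 + 3))*(-240) = 47275 + (2*3*(-3))*(-240) = 47275 - 18*(-240) = 47275 + 4320 = 51595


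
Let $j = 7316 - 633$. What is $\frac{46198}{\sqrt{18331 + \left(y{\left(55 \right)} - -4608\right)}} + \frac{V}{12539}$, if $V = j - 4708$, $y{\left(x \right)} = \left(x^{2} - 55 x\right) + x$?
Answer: $\frac{1975}{12539} + \frac{23099 \sqrt{22994}}{11497} \approx 304.82$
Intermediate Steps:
$j = 6683$
$y{\left(x \right)} = x^{2} - 54 x$
$V = 1975$ ($V = 6683 - 4708 = 1975$)
$\frac{46198}{\sqrt{18331 + \left(y{\left(55 \right)} - -4608\right)}} + \frac{V}{12539} = \frac{46198}{\sqrt{18331 + \left(55 \left(-54 + 55\right) - -4608\right)}} + \frac{1975}{12539} = \frac{46198}{\sqrt{18331 + \left(55 \cdot 1 + 4608\right)}} + 1975 \cdot \frac{1}{12539} = \frac{46198}{\sqrt{18331 + \left(55 + 4608\right)}} + \frac{1975}{12539} = \frac{46198}{\sqrt{18331 + 4663}} + \frac{1975}{12539} = \frac{46198}{\sqrt{22994}} + \frac{1975}{12539} = 46198 \frac{\sqrt{22994}}{22994} + \frac{1975}{12539} = \frac{23099 \sqrt{22994}}{11497} + \frac{1975}{12539} = \frac{1975}{12539} + \frac{23099 \sqrt{22994}}{11497}$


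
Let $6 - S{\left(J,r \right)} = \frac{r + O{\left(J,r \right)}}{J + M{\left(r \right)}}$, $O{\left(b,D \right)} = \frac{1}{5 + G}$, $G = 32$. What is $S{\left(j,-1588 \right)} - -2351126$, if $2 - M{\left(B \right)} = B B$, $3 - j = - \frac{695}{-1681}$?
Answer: $\frac{368762419818502181}{156844626298} \approx 2.3511 \cdot 10^{6}$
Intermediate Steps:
$j = \frac{4348}{1681}$ ($j = 3 - - \frac{695}{-1681} = 3 - \left(-695\right) \left(- \frac{1}{1681}\right) = 3 - \frac{695}{1681} = \frac{4348}{1681} \approx 2.5866$)
$M{\left(B \right)} = 2 - B^{2}$ ($M{\left(B \right)} = 2 - B B = 2 - B^{2}$)
$O{\left(b,D \right)} = \frac{1}{37}$ ($O{\left(b,D \right)} = \frac{1}{5 + 32} = \frac{1}{37}$)
$S{\left(J,r \right)} = 6 - \frac{\frac{1}{37} + r}{2 + J - r^{2}}$ ($S{\left(J,r \right)} = 6 - \frac{r + \frac{1}{37}}{J - \left(-2 + r^{2}\right)} = 6 - \frac{\frac{1}{37} + r}{2 + J - r^{2}}$)
$S{\left(j,-1588 \right)} - -2351126 = \frac{\frac{443}{37} - -1588 - 6 \left(-1588\right)^{2} + 6 \cdot \frac{4348}{1681}}{2 + \frac{4348}{1681} - \left(-1588\right)^{2}} - -2351126 = \frac{\frac{443}{37} + 1588 - 15130464 + \frac{26088}{1681}}{2 + \frac{4348}{1681} - 2521744} + 2351126 = \frac{1}{- \frac{4239043954}{1681}} \left(- \frac{940968990633}{62197}\right) + 2351126 = \left(- \frac{1681}{4239043954}\right) \left(- \frac{940968990633}{62197}\right) + 2351126 = \frac{940968990633}{156844626298} + 2351126 = \frac{368762419818502181}{156844626298}$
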